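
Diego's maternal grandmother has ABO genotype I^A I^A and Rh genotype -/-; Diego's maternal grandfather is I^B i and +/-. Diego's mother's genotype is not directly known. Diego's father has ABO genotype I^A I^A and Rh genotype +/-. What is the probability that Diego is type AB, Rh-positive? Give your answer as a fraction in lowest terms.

5/32

Diego's mother's ABO genotype from I^A I^A × I^B i: 1/2 I^A I^B, 1/2 I^A i.
Crossing each possibility with the father I^A I^A and summing P(type AB): 1/2·1/2 + 1/2·0 = 1/4.
Similarly for Rh via the mother's Rh distribution: P(Rh+) = 5/8.
Independent loci: 1/4 × 5/8 = 5/32.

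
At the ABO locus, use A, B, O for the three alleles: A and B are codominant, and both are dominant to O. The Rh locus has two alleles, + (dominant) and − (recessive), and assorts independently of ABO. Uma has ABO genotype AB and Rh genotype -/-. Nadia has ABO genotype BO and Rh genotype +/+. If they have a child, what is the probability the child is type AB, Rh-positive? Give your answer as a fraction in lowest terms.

ABO cross AB × BO → offspring phenotypes: 1/4 A, 1/2 B, 1/4 AB.
Rh cross -/- × +/+ → 1 Rh+.
Independent loci: P(type AB, Rh-positive) = 1/4 × 1 = 1/4.

1/4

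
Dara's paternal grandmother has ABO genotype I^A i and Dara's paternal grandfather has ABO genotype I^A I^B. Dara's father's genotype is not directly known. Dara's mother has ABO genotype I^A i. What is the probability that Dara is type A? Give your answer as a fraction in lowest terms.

5/8

Dara's father's ABO genotype from I^A i × I^A I^B: 1/4 I^A I^A, 1/4 I^A I^B, 1/4 I^A i, 1/4 I^B i.
Crossing each possibility with the mother I^A i and summing P(type A): 1/4·1 + 1/4·1/2 + 1/4·3/4 + 1/4·1/4 = 5/8.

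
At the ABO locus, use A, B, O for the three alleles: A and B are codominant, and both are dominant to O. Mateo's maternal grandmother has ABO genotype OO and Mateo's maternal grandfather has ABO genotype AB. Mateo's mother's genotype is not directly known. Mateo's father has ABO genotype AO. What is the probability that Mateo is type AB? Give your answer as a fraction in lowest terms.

1/8

Mateo's mother's ABO genotype from OO × AB: 1/2 AO, 1/2 BO.
Crossing each possibility with the father AO and summing P(type AB): 1/2·0 + 1/2·1/4 = 1/8.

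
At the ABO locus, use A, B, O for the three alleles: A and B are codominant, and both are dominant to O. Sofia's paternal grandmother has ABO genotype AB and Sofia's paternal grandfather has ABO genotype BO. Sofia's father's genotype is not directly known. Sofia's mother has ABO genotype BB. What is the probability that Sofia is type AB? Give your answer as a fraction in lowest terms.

Sofia's father's ABO genotype from AB × BO: 1/4 AB, 1/4 AO, 1/4 BB, 1/4 BO.
Crossing each possibility with the mother BB and summing P(type AB): 1/4·1/2 + 1/4·1/2 + 1/4·0 + 1/4·0 = 1/4.

1/4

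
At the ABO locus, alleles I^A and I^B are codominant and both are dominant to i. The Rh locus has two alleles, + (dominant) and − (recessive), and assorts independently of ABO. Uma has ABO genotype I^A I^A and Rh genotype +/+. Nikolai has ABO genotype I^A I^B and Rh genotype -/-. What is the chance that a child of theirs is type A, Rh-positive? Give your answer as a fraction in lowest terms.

ABO cross I^A I^A × I^A I^B → offspring phenotypes: 1/2 A, 1/2 AB.
Rh cross +/+ × -/- → 1 Rh+.
Independent loci: P(type A, Rh-positive) = 1/2 × 1 = 1/2.

1/2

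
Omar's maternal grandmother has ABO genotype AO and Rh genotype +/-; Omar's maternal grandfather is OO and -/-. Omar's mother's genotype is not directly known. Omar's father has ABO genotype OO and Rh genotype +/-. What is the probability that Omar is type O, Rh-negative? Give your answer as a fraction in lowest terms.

Omar's mother's ABO genotype from AO × OO: 1/2 AO, 1/2 OO.
Crossing each possibility with the father OO and summing P(type O): 1/2·1/2 + 1/2·1 = 3/4.
Similarly for Rh via the mother's Rh distribution: P(Rh-) = 3/8.
Independent loci: 3/4 × 3/8 = 9/32.

9/32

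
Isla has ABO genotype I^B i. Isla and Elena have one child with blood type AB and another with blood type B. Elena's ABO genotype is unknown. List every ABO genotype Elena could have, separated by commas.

For each candidate genotype of Elena, check whether crossing it with I^B i can produce every observed child phenotype.
  I^A I^A → possible child types {A, AB} ✗
  I^A I^B → possible child types {A, B, AB} ✓
  I^A i → possible child types {O, A, B, AB} ✓
  I^B I^B → possible child types {B} ✗
  I^B i → possible child types {O, B} ✗
  i i → possible child types {O, B} ✗

I^A I^B, I^A i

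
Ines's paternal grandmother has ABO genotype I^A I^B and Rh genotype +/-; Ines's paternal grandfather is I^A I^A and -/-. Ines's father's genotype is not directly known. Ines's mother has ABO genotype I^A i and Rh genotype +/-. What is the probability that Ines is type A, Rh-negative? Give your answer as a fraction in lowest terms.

Ines's father's ABO genotype from I^A I^B × I^A I^A: 1/2 I^A I^A, 1/2 I^A I^B.
Crossing each possibility with the mother I^A i and summing P(type A): 1/2·1 + 1/2·1/2 = 3/4.
Similarly for Rh via the father's Rh distribution: P(Rh-) = 3/8.
Independent loci: 3/4 × 3/8 = 9/32.

9/32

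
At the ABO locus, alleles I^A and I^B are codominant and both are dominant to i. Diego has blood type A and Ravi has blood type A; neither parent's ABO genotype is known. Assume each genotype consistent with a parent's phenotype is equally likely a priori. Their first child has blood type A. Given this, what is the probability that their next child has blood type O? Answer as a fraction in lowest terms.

1/20

Possible genotypes: Diego ∈ {I^A I^A, I^A i}; Ravi ∈ {I^A I^A, I^A i}.
Weight each parental genotype pair by prior × P(type-A child):
  I^A I^A × I^A I^A: posterior weight 4/15; P(next child type O) = 0.
  I^A I^A × I^A i: posterior weight 4/15; P(next child type O) = 0.
  I^A i × I^A I^A: posterior weight 4/15; P(next child type O) = 0.
  I^A i × I^A i: posterior weight 1/5; P(next child type O) = 1/4.
Weighted sum = 1/20.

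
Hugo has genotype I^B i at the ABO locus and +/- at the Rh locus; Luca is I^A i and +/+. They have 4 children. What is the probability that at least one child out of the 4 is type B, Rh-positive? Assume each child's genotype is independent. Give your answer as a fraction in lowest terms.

175/256

ABO cross I^B i × I^A i → 1/4 O, 1/4 A, 1/4 B, 1/4 AB.
Rh cross +/- × +/+ → 1 Rh+; so P(type B, Rh-positive) = 1/4 × 1 = 1/4 per child.
P(none) = (3/4)^4 = 81/256; P(at least one) = 1 − 81/256 = 175/256.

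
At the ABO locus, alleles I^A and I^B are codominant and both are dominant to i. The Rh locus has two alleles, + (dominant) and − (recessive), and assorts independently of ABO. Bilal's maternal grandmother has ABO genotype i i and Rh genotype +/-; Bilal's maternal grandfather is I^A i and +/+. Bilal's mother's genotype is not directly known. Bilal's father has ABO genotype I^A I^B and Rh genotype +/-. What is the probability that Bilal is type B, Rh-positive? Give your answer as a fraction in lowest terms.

21/64

Bilal's mother's ABO genotype from i i × I^A i: 1/2 I^A i, 1/2 i i.
Crossing each possibility with the father I^A I^B and summing P(type B): 1/2·1/4 + 1/2·1/2 = 3/8.
Similarly for Rh via the mother's Rh distribution: P(Rh+) = 7/8.
Independent loci: 3/8 × 7/8 = 21/64.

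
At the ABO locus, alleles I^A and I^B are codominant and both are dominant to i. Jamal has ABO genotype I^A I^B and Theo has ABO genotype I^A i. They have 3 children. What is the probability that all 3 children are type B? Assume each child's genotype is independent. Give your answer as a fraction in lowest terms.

1/64

ABO cross I^A I^B × I^A i → 1/2 A, 1/4 B, 1/4 AB.
So P(type B) = 1/4 per child.
All 3 independent: (1/4)^3 = 1/64.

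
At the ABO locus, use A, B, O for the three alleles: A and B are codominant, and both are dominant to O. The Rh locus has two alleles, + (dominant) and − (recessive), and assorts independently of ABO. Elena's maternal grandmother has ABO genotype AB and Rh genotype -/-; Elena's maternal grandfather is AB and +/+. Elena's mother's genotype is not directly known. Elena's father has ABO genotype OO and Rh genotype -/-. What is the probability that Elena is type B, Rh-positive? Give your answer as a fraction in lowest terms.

Elena's mother's ABO genotype from AB × AB: 1/4 AA, 1/2 AB, 1/4 BB.
Crossing each possibility with the father OO and summing P(type B): 1/4·0 + 1/2·1/2 + 1/4·1 = 1/2.
Similarly for Rh via the mother's Rh distribution: P(Rh+) = 1/2.
Independent loci: 1/2 × 1/2 = 1/4.

1/4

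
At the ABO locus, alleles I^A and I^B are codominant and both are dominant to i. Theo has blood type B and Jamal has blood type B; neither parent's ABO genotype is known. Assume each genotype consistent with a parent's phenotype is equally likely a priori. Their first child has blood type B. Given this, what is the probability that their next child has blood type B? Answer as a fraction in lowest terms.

Possible genotypes: Theo ∈ {I^B I^B, I^B i}; Jamal ∈ {I^B I^B, I^B i}.
Weight each parental genotype pair by prior × P(type-B child):
  I^B I^B × I^B I^B: posterior weight 4/15; P(next child type B) = 1.
  I^B I^B × I^B i: posterior weight 4/15; P(next child type B) = 1.
  I^B i × I^B I^B: posterior weight 4/15; P(next child type B) = 1.
  I^B i × I^B i: posterior weight 1/5; P(next child type B) = 3/4.
Weighted sum = 19/20.

19/20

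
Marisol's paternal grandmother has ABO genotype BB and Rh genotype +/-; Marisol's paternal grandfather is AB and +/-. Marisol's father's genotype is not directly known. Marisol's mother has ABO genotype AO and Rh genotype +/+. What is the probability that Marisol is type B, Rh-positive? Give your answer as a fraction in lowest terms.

Marisol's father's ABO genotype from BB × AB: 1/2 AB, 1/2 BB.
Crossing each possibility with the mother AO and summing P(type B): 1/2·1/4 + 1/2·1/2 = 3/8.
Similarly for Rh via the father's Rh distribution: P(Rh+) = 1.
Independent loci: 3/8 × 1 = 3/8.

3/8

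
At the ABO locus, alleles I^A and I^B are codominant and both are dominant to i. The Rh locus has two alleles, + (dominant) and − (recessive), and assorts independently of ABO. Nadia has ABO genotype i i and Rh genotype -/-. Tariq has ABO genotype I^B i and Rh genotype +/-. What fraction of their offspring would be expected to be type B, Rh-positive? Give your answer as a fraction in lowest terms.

ABO cross i i × I^B i → offspring phenotypes: 1/2 O, 1/2 B.
Rh cross -/- × +/- → 1/2 Rh+, 1/2 Rh-.
Independent loci: P(type B, Rh-positive) = 1/2 × 1/2 = 1/4.

1/4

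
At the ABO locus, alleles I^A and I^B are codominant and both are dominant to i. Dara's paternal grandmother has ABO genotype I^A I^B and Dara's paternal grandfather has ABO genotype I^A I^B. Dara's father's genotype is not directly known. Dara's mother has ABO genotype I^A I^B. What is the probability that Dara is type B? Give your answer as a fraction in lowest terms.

Dara's father's ABO genotype from I^A I^B × I^A I^B: 1/4 I^A I^A, 1/2 I^A I^B, 1/4 I^B I^B.
Crossing each possibility with the mother I^A I^B and summing P(type B): 1/4·0 + 1/2·1/4 + 1/4·1/2 = 1/4.

1/4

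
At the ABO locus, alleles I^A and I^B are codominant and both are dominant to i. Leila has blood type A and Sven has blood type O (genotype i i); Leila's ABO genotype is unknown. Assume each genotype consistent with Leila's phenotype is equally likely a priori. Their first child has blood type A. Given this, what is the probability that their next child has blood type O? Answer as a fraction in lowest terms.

1/6

Possible genotypes: Leila ∈ {I^A I^A, I^A i}; Sven ∈ {i i}.
Weight each parental genotype pair by prior × P(type-A child):
  I^A I^A × i i: posterior weight 2/3; P(next child type O) = 0.
  I^A i × i i: posterior weight 1/3; P(next child type O) = 1/2.
Weighted sum = 1/6.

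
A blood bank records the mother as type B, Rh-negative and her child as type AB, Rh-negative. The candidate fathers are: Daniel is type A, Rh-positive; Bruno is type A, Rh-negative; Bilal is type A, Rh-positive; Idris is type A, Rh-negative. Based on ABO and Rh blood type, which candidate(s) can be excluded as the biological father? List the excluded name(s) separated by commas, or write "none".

A candidate is excluded only if no genotype consistent with his phenotype could produce a type AB, Rh-negative child with a type B, Rh-negative mother.
Every candidate has at least one consistent genotype combination, so none can be excluded.

none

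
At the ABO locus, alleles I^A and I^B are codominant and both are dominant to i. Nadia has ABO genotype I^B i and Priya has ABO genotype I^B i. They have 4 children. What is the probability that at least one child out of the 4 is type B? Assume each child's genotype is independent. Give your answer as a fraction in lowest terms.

ABO cross I^B i × I^B i → 1/4 O, 3/4 B.
So P(type B) = 3/4 per child.
P(none) = (1/4)^4 = 1/256; P(at least one) = 1 − 1/256 = 255/256.

255/256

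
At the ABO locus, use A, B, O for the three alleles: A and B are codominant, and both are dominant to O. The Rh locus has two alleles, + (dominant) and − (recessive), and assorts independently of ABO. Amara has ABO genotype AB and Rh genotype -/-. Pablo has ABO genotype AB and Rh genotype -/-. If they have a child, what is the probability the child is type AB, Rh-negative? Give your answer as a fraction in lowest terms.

ABO cross AB × AB → offspring phenotypes: 1/4 A, 1/4 B, 1/2 AB.
Rh cross -/- × -/- → 1 Rh-.
Independent loci: P(type AB, Rh-negative) = 1/2 × 1 = 1/2.

1/2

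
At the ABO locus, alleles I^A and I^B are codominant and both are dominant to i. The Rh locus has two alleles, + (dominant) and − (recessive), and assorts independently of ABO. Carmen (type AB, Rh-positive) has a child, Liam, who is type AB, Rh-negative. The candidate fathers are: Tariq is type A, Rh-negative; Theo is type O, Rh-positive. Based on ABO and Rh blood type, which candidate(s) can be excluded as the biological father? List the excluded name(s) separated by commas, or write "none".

Theo

A candidate is excluded only if no genotype consistent with his phenotype could produce a type AB, Rh-negative child with a type AB, Rh-positive mother.
Theo (type O, Rh+): no genotype consistent with that phenotype can produce a type-AB Rh- child with a type-AB mother.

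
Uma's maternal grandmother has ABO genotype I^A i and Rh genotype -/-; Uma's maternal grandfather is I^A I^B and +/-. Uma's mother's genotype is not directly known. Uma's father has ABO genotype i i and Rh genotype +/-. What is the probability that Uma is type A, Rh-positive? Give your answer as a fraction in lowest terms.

Uma's mother's ABO genotype from I^A i × I^A I^B: 1/4 I^A I^A, 1/4 I^A I^B, 1/4 I^A i, 1/4 I^B i.
Crossing each possibility with the father i i and summing P(type A): 1/4·1 + 1/4·1/2 + 1/4·1/2 + 1/4·0 = 1/2.
Similarly for Rh via the mother's Rh distribution: P(Rh+) = 5/8.
Independent loci: 1/2 × 5/8 = 5/16.

5/16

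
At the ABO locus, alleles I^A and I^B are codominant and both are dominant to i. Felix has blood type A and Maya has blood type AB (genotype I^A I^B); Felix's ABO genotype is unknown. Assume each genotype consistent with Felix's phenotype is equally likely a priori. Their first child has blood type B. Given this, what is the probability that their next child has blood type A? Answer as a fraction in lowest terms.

1/2

Possible genotypes: Felix ∈ {I^A I^A, I^A i}; Maya ∈ {I^A I^B}.
Weight each parental genotype pair by prior × P(type-B child):
  I^A i × I^A I^B: posterior weight 1; P(next child type A) = 1/2.
Weighted sum = 1/2.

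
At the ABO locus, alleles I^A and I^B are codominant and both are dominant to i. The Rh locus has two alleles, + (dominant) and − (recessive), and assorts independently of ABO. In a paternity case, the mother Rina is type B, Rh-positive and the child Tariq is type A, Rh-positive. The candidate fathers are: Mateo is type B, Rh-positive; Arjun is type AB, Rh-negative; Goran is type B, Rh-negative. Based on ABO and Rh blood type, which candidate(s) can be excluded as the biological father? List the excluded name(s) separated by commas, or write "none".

A candidate is excluded only if no genotype consistent with his phenotype could produce a type A, Rh-positive child with a type B, Rh-positive mother.
Mateo (type B, Rh+): no genotype consistent with that phenotype can produce a type-A Rh+ child with a type-B mother.
Goran (type B, Rh-): no genotype consistent with that phenotype can produce a type-A Rh+ child with a type-B mother.

Mateo, Goran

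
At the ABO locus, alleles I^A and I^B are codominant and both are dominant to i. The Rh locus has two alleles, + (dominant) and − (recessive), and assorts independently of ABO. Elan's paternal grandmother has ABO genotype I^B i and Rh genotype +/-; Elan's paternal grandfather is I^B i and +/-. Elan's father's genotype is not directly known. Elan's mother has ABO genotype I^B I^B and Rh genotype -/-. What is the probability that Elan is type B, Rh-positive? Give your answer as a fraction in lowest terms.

1/2

Elan's father's ABO genotype from I^B i × I^B i: 1/4 I^B I^B, 1/2 I^B i, 1/4 i i.
Crossing each possibility with the mother I^B I^B and summing P(type B): 1/4·1 + 1/2·1 + 1/4·1 = 1.
Similarly for Rh via the father's Rh distribution: P(Rh+) = 1/2.
Independent loci: 1 × 1/2 = 1/2.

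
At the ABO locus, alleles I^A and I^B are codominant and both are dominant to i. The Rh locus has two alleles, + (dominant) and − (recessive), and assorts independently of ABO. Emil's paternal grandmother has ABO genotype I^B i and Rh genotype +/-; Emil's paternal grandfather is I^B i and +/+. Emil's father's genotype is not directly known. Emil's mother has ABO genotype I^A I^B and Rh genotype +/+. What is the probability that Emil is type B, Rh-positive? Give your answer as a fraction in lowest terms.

Emil's father's ABO genotype from I^B i × I^B i: 1/4 I^B I^B, 1/2 I^B i, 1/4 i i.
Crossing each possibility with the mother I^A I^B and summing P(type B): 1/4·1/2 + 1/2·1/2 + 1/4·1/2 = 1/2.
Similarly for Rh via the father's Rh distribution: P(Rh+) = 1.
Independent loci: 1/2 × 1 = 1/2.

1/2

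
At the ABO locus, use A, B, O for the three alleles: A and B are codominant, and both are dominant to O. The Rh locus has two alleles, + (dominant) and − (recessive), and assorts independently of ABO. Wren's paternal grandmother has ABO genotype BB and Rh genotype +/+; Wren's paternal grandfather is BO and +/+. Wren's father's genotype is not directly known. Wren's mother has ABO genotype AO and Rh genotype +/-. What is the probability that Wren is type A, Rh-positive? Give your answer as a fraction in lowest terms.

Wren's father's ABO genotype from BB × BO: 1/2 BB, 1/2 BO.
Crossing each possibility with the mother AO and summing P(type A): 1/2·0 + 1/2·1/4 = 1/8.
Similarly for Rh via the father's Rh distribution: P(Rh+) = 1.
Independent loci: 1/8 × 1 = 1/8.

1/8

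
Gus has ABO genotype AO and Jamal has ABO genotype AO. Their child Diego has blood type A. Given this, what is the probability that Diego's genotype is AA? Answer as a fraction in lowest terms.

1/3

Cross AO × AO → 1/4 AA, 1/2 AO, 1/4 OO.
Type-A genotypes among offspring: AA (1/4), AO (1/2); total 3/4.
P(AA | type A) = (1/4) / (3/4) = 1/3.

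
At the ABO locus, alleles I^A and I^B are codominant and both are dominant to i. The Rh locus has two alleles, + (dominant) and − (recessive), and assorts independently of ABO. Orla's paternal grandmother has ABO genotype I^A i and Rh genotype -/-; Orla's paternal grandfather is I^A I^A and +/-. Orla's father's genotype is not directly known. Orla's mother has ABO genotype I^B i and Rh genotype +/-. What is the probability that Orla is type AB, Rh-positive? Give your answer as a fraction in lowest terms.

15/64

Orla's father's ABO genotype from I^A i × I^A I^A: 1/2 I^A I^A, 1/2 I^A i.
Crossing each possibility with the mother I^B i and summing P(type AB): 1/2·1/2 + 1/2·1/4 = 3/8.
Similarly for Rh via the father's Rh distribution: P(Rh+) = 5/8.
Independent loci: 3/8 × 5/8 = 15/64.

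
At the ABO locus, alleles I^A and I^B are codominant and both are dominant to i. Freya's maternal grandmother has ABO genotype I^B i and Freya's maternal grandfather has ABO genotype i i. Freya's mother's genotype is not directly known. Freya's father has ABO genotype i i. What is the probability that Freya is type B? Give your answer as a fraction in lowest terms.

1/4

Freya's mother's ABO genotype from I^B i × i i: 1/2 I^B i, 1/2 i i.
Crossing each possibility with the father i i and summing P(type B): 1/2·1/2 + 1/2·0 = 1/4.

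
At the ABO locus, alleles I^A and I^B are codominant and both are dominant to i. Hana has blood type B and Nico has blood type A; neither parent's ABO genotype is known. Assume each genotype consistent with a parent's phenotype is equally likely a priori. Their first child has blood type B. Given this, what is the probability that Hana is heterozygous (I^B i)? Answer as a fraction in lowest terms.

Possible genotypes: Hana ∈ {I^B I^B, I^B i}; Nico ∈ {I^A I^A, I^A i}.
Weight each parental genotype pair by prior × P(type-B child):
  I^B I^B × I^A i: posterior weight 2/3.
  I^B i × I^A i: posterior weight 1/3.
Sum the posterior weight over pairs where Hana is I^B i: 1/3.

1/3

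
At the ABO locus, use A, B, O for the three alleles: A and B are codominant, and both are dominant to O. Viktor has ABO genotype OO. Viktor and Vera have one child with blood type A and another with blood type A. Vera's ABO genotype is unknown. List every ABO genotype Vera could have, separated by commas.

AA, AB, AO

For each candidate genotype of Vera, check whether crossing it with OO can produce every observed child phenotype.
  AA → possible child types {A} ✓
  AB → possible child types {A, B} ✓
  AO → possible child types {O, A} ✓
  BB → possible child types {B} ✗
  BO → possible child types {O, B} ✗
  OO → possible child types {O} ✗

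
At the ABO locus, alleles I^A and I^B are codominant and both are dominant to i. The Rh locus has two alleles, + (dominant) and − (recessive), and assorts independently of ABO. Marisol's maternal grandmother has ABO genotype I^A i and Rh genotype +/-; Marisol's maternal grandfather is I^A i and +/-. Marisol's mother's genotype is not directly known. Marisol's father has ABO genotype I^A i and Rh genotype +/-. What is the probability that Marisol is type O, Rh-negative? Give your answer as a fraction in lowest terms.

1/16

Marisol's mother's ABO genotype from I^A i × I^A i: 1/4 I^A I^A, 1/2 I^A i, 1/4 i i.
Crossing each possibility with the father I^A i and summing P(type O): 1/4·0 + 1/2·1/4 + 1/4·1/2 = 1/4.
Similarly for Rh via the mother's Rh distribution: P(Rh-) = 1/4.
Independent loci: 1/4 × 1/4 = 1/16.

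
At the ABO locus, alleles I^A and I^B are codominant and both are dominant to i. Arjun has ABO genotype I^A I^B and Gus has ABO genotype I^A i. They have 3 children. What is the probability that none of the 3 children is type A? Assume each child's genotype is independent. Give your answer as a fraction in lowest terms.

1/8

ABO cross I^A I^B × I^A i → 1/2 A, 1/4 B, 1/4 AB.
So P(type A) = 1/2 per child.
P(not type A) = 1/2 for one child; (1/2)^3 = 1/8.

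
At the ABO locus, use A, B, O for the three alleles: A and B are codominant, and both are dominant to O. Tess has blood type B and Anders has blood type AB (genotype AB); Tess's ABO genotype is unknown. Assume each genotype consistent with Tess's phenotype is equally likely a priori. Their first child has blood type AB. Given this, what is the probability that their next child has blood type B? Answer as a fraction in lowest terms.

1/2

Possible genotypes: Tess ∈ {BB, BO}; Anders ∈ {AB}.
Weight each parental genotype pair by prior × P(type-AB child):
  BB × AB: posterior weight 2/3; P(next child type B) = 1/2.
  BO × AB: posterior weight 1/3; P(next child type B) = 1/2.
Weighted sum = 1/2.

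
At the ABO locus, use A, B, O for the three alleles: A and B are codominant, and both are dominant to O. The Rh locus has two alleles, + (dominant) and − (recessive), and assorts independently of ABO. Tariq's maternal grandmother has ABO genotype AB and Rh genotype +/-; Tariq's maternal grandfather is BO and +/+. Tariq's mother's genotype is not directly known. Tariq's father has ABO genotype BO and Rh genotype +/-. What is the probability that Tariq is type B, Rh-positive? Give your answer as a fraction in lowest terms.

35/64

Tariq's mother's ABO genotype from AB × BO: 1/4 AB, 1/4 AO, 1/4 BB, 1/4 BO.
Crossing each possibility with the father BO and summing P(type B): 1/4·1/2 + 1/4·1/4 + 1/4·1 + 1/4·3/4 = 5/8.
Similarly for Rh via the mother's Rh distribution: P(Rh+) = 7/8.
Independent loci: 5/8 × 7/8 = 35/64.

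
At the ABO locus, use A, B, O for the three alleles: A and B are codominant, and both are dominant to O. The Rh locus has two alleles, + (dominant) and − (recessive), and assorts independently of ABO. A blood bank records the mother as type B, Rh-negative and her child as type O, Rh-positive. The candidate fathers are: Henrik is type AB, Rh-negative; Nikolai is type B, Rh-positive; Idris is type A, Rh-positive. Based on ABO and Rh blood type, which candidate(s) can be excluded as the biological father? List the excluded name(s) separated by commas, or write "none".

Henrik

A candidate is excluded only if no genotype consistent with his phenotype could produce a type O, Rh-positive child with a type B, Rh-negative mother.
Henrik (type AB, Rh-): no genotype consistent with that phenotype can produce a type-O Rh+ child with a type-B mother.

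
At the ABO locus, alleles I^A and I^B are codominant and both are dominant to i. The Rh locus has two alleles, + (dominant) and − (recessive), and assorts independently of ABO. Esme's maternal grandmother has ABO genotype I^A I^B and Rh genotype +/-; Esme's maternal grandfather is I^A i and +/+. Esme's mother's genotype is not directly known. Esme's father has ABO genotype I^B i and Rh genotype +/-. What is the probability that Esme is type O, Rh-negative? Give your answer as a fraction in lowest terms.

1/64

Esme's mother's ABO genotype from I^A I^B × I^A i: 1/4 I^A I^A, 1/4 I^A I^B, 1/4 I^A i, 1/4 I^B i.
Crossing each possibility with the father I^B i and summing P(type O): 1/4·0 + 1/4·0 + 1/4·1/4 + 1/4·1/4 = 1/8.
Similarly for Rh via the mother's Rh distribution: P(Rh-) = 1/8.
Independent loci: 1/8 × 1/8 = 1/64.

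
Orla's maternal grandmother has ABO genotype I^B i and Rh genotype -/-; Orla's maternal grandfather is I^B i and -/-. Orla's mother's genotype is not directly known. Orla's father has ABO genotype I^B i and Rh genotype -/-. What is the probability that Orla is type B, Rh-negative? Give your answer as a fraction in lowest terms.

3/4

Orla's mother's ABO genotype from I^B i × I^B i: 1/4 I^B I^B, 1/2 I^B i, 1/4 i i.
Crossing each possibility with the father I^B i and summing P(type B): 1/4·1 + 1/2·3/4 + 1/4·1/2 = 3/4.
Similarly for Rh via the mother's Rh distribution: P(Rh-) = 1.
Independent loci: 3/4 × 1 = 3/4.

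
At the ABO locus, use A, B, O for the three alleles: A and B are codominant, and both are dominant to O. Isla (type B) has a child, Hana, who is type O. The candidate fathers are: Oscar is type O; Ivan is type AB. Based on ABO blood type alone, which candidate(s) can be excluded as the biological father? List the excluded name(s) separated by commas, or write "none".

A candidate is excluded only if no genotype consistent with his phenotype could produce a type O child with a type B mother.
Ivan (type AB): no genotype consistent with that phenotype can produce a type-O child with a type-B mother.

Ivan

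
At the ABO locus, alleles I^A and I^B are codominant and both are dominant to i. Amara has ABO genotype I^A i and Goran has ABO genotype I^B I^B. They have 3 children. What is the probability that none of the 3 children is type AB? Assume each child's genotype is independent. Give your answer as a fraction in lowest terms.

1/8

ABO cross I^A i × I^B I^B → 1/2 B, 1/2 AB.
So P(type AB) = 1/2 per child.
P(not type AB) = 1/2 for one child; (1/2)^3 = 1/8.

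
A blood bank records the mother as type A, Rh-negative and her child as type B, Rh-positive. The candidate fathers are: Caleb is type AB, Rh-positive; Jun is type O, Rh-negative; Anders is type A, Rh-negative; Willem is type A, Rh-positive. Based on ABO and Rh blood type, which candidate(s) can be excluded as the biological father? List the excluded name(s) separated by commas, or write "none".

A candidate is excluded only if no genotype consistent with his phenotype could produce a type B, Rh-positive child with a type A, Rh-negative mother.
Jun (type O, Rh-): no genotype consistent with that phenotype can produce a type-B Rh+ child with a type-A mother.
Anders (type A, Rh-): no genotype consistent with that phenotype can produce a type-B Rh+ child with a type-A mother.
Willem (type A, Rh+): no genotype consistent with that phenotype can produce a type-B Rh+ child with a type-A mother.

Jun, Anders, Willem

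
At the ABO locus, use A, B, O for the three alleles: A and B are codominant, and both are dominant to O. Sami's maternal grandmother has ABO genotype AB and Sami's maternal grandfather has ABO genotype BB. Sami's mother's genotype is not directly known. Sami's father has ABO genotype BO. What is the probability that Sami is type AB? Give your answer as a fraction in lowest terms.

Sami's mother's ABO genotype from AB × BB: 1/2 AB, 1/2 BB.
Crossing each possibility with the father BO and summing P(type AB): 1/2·1/4 + 1/2·0 = 1/8.

1/8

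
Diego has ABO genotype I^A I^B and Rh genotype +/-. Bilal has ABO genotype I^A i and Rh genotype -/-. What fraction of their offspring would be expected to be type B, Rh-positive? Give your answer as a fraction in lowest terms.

1/8

ABO cross I^A I^B × I^A i → offspring phenotypes: 1/2 A, 1/4 B, 1/4 AB.
Rh cross +/- × -/- → 1/2 Rh+, 1/2 Rh-.
Independent loci: P(type B, Rh-positive) = 1/4 × 1/2 = 1/8.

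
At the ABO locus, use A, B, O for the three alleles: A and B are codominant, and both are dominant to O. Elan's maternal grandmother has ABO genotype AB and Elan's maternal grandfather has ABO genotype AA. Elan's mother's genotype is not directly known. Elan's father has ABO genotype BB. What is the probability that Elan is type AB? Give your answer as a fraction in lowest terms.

Elan's mother's ABO genotype from AB × AA: 1/2 AA, 1/2 AB.
Crossing each possibility with the father BB and summing P(type AB): 1/2·1 + 1/2·1/2 = 3/4.

3/4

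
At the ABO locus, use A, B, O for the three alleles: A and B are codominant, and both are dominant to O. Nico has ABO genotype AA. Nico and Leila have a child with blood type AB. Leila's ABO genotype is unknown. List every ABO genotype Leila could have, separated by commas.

AB, BB, BO

For each candidate genotype of Leila, check whether crossing it with AA can produce every observed child phenotype.
  AA → possible child types {A} ✗
  AB → possible child types {A, AB} ✓
  AO → possible child types {A} ✗
  BB → possible child types {AB} ✓
  BO → possible child types {A, AB} ✓
  OO → possible child types {A} ✗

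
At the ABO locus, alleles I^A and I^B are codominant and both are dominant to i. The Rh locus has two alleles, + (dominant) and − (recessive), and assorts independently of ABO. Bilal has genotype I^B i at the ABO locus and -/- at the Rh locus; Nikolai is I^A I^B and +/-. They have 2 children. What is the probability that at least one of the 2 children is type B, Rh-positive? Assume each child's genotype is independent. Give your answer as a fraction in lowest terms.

ABO cross I^B i × I^A I^B → 1/4 A, 1/2 B, 1/4 AB.
Rh cross -/- × +/- → 1/2 Rh+, 1/2 Rh-; so P(type B, Rh-positive) = 1/2 × 1/2 = 1/4 per child.
P(none) = (3/4)^2 = 9/16; P(at least one) = 1 − 9/16 = 7/16.

7/16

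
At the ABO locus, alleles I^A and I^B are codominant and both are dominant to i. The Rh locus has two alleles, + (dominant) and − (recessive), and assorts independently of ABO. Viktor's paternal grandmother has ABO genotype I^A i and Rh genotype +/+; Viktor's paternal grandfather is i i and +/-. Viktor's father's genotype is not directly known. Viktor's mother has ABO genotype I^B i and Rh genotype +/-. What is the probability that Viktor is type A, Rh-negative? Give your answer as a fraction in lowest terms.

1/64

Viktor's father's ABO genotype from I^A i × i i: 1/2 I^A i, 1/2 i i.
Crossing each possibility with the mother I^B i and summing P(type A): 1/2·1/4 + 1/2·0 = 1/8.
Similarly for Rh via the father's Rh distribution: P(Rh-) = 1/8.
Independent loci: 1/8 × 1/8 = 1/64.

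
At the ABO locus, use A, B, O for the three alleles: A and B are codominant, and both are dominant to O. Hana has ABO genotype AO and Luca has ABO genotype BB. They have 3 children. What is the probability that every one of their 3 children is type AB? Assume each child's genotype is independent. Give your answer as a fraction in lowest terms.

1/8

ABO cross AO × BB → 1/2 B, 1/2 AB.
So P(type AB) = 1/2 per child.
All 3 independent: (1/2)^3 = 1/8.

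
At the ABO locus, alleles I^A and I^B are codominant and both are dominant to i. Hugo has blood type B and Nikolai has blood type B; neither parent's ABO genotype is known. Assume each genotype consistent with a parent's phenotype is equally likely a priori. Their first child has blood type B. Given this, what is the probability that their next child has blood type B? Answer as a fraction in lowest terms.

Possible genotypes: Hugo ∈ {I^B I^B, I^B i}; Nikolai ∈ {I^B I^B, I^B i}.
Weight each parental genotype pair by prior × P(type-B child):
  I^B I^B × I^B I^B: posterior weight 4/15; P(next child type B) = 1.
  I^B I^B × I^B i: posterior weight 4/15; P(next child type B) = 1.
  I^B i × I^B I^B: posterior weight 4/15; P(next child type B) = 1.
  I^B i × I^B i: posterior weight 1/5; P(next child type B) = 3/4.
Weighted sum = 19/20.

19/20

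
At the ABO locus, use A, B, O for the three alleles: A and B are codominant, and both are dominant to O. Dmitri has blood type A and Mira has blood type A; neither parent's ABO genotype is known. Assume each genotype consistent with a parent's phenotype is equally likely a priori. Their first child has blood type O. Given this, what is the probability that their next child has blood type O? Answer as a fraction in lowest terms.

Possible genotypes: Dmitri ∈ {AA, AO}; Mira ∈ {AA, AO}.
Weight each parental genotype pair by prior × P(type-O child):
  AO × AO: posterior weight 1; P(next child type O) = 1/4.
Weighted sum = 1/4.

1/4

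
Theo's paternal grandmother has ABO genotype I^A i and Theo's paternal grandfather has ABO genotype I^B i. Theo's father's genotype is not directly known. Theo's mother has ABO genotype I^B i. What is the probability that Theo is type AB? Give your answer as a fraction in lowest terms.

Theo's father's ABO genotype from I^A i × I^B i: 1/4 I^A I^B, 1/4 I^A i, 1/4 I^B i, 1/4 i i.
Crossing each possibility with the mother I^B i and summing P(type AB): 1/4·1/4 + 1/4·1/4 + 1/4·0 + 1/4·0 = 1/8.

1/8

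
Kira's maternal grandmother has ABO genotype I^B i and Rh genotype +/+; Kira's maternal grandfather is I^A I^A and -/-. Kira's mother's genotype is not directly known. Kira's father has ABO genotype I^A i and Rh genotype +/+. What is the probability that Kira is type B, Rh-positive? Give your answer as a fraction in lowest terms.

1/8

Kira's mother's ABO genotype from I^B i × I^A I^A: 1/2 I^A I^B, 1/2 I^A i.
Crossing each possibility with the father I^A i and summing P(type B): 1/2·1/4 + 1/2·0 = 1/8.
Similarly for Rh via the mother's Rh distribution: P(Rh+) = 1.
Independent loci: 1/8 × 1 = 1/8.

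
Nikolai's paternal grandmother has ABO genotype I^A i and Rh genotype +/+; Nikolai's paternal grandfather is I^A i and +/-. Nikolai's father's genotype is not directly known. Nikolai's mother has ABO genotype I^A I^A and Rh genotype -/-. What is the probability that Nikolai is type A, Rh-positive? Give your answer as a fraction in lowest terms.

3/4

Nikolai's father's ABO genotype from I^A i × I^A i: 1/4 I^A I^A, 1/2 I^A i, 1/4 i i.
Crossing each possibility with the mother I^A I^A and summing P(type A): 1/4·1 + 1/2·1 + 1/4·1 = 1.
Similarly for Rh via the father's Rh distribution: P(Rh+) = 3/4.
Independent loci: 1 × 3/4 = 3/4.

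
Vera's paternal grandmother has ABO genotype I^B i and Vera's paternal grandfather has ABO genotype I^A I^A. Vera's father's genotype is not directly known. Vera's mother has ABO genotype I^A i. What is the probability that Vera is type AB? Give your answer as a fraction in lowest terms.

1/8

Vera's father's ABO genotype from I^B i × I^A I^A: 1/2 I^A I^B, 1/2 I^A i.
Crossing each possibility with the mother I^A i and summing P(type AB): 1/2·1/4 + 1/2·0 = 1/8.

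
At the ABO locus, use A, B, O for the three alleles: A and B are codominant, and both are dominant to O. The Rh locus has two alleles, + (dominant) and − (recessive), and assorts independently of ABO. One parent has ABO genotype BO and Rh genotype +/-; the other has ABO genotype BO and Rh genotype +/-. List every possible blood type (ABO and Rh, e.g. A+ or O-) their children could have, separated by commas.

Gametes from BO × BO give offspring ABO genotypes BB, BO, OO, i.e. phenotypes O, B.
Rh cross +/- × +/- → phenotypes Rh+, Rh-.
Combining independently: O+, O-, B+, B-.

O+, O-, B+, B-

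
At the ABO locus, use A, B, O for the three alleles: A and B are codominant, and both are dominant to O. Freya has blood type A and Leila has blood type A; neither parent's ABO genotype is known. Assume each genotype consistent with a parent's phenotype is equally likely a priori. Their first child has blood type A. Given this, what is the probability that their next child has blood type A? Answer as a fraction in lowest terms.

19/20

Possible genotypes: Freya ∈ {AA, AO}; Leila ∈ {AA, AO}.
Weight each parental genotype pair by prior × P(type-A child):
  AA × AA: posterior weight 4/15; P(next child type A) = 1.
  AA × AO: posterior weight 4/15; P(next child type A) = 1.
  AO × AA: posterior weight 4/15; P(next child type A) = 1.
  AO × AO: posterior weight 1/5; P(next child type A) = 3/4.
Weighted sum = 19/20.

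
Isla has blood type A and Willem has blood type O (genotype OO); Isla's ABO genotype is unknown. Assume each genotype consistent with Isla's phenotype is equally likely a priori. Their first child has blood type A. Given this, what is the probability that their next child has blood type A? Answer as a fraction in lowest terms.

5/6

Possible genotypes: Isla ∈ {AA, AO}; Willem ∈ {OO}.
Weight each parental genotype pair by prior × P(type-A child):
  AA × OO: posterior weight 2/3; P(next child type A) = 1.
  AO × OO: posterior weight 1/3; P(next child type A) = 1/2.
Weighted sum = 5/6.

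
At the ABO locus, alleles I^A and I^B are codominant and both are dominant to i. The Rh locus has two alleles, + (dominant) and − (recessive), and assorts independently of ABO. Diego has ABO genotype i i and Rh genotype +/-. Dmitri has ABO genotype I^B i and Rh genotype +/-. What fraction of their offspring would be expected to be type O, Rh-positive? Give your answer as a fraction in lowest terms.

3/8

ABO cross i i × I^B i → offspring phenotypes: 1/2 O, 1/2 B.
Rh cross +/- × +/- → 3/4 Rh+, 1/4 Rh-.
Independent loci: P(type O, Rh-positive) = 1/2 × 3/4 = 3/8.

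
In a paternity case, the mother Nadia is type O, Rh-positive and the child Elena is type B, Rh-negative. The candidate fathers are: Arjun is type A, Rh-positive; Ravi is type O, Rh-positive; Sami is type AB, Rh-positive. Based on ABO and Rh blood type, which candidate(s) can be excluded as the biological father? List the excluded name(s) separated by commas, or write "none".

A candidate is excluded only if no genotype consistent with his phenotype could produce a type B, Rh-negative child with a type O, Rh-positive mother.
Arjun (type A, Rh+): no genotype consistent with that phenotype can produce a type-B Rh- child with a type-O mother.
Ravi (type O, Rh+): no genotype consistent with that phenotype can produce a type-B Rh- child with a type-O mother.

Arjun, Ravi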